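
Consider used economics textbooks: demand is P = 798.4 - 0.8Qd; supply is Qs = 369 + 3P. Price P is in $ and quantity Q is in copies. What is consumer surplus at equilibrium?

Consumer surplus = 264387.6

Solving each curve for Q: Qd = 998 - 1.25P.
The market clears where 998 - 1.25P = 369 + 3P. Rearranging, 4.25P = 629, hence P* = 148.
Then Q* = 998 - 1.25(148) = 813.
Demand choke price (Qd = 0): P = 998/1.25 = 798.4. Consumer surplus = ½ × (798.4 - 148) × 813 = 264387.6.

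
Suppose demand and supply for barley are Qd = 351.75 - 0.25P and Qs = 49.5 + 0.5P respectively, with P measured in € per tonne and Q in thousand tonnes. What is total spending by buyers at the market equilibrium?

The market clears where 351.75 - 0.25P = 49.5 + 0.5P. Rearranging, 0.75P = 302.25, hence P* = 403.
Plugging P* into demand: Q* = 351.75 - 0.25(403) = 251.
Total spending by buyers = P* × Q* = 403 × 251 = 101153.

Total spending by buyers = 101153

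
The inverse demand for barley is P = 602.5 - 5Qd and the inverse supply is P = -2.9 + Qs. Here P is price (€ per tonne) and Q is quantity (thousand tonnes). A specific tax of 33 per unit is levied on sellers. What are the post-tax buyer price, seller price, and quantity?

P_b = 125.5, P_s = 92.5, Q = 95.4

Inverting to quantity form: Qd = 120.5 - 0.2P and Qs = 2.9 + P.
With a tax of 33 on sellers, they supply based on the net price P_s = P_b - 33, so Qs = -30.1 + P_b.
Equate demand and the shifted supply: 120.5 - 0.2P_b = -30.1 + P_b, giving 1.2P_b = 150.6, so P_b = 125.5.
Then P_s = 125.5 - 33 = 92.5 and Q = 120.5 - 0.2(125.5) = 95.4.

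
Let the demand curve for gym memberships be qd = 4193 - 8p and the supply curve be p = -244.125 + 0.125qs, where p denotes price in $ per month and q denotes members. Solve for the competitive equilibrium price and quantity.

Solving each curve for q: qs = 1953 + 8p.
At equilibrium qd = qs, so 4193 - 8p = 1953 + 8p; collecting terms, 2240 = 16p and p* = 140.
Then q* = 4193 - 8(140) = 3073.

p* = 140, q* = 3073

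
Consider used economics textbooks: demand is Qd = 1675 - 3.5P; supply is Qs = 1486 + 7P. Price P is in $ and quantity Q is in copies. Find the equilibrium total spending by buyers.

Total spending by buyers = 29016

Equating demand and supply, 1675 - 3.5P = 1486 + 7P gives 10.5P = 189, so P* = 18.
Then Q* = 1675 - 3.5(18) = 1612.
Total spending by buyers = P* × Q* = 18 × 1612 = 29016.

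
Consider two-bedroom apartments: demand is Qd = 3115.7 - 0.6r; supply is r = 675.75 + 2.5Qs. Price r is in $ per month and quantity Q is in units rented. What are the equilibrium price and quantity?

In direct form, Qs = -270.3 + 0.4r.
The market clears where 3115.7 - 0.6r = -270.3 + 0.4r. Rearranging, r = 3386, hence r* = 3386.
Substitute back: Q* = 3115.7 - 0.6(3386) = 1084.1.

r* = 3386, Q* = 1084.1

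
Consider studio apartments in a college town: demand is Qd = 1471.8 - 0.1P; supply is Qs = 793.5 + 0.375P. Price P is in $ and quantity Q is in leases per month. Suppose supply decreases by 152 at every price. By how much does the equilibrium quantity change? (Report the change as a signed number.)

ΔQ = -32

Equating demand and supply, 1471.8 - 0.1P = 793.5 + 0.375P gives 0.475P = 678.3, so P* = 1428.
From the demand curve, Q* = 1471.8 - 0.1(1428) = 1329.
After the shift, supply is Qs = 641.5 + 0.375P.
Re-solving, 0.475P = 830.3 gives P = 1748 and Q = 1297.
ΔQ = 1297 - 1329 = -32.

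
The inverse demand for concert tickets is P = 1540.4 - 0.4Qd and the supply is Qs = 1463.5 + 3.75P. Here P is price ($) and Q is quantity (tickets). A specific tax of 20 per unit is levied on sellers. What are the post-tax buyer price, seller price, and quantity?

P_b = 394, P_s = 374, Q = 2866

Rewriting in direct form: Qd = 3851 - 2.5P.
The tax drives a wedge P_b - P_s = 20. Substituting P_s = P_b - 20 into supply: Qs = 1388.5 + 3.75P_b.
Equate demand and the shifted supply: 3851 - 2.5P_b = 1388.5 + 3.75P_b, giving 6.25P_b = 2462.5, so P_b = 394.
So P_s = 374 and the quantity traded is Q = 3851 - 2.5(394) = 2866.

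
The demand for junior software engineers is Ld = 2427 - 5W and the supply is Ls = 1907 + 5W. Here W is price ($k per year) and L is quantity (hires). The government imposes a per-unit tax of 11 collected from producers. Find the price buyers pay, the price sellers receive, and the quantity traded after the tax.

With a tax of 11 on producers, they supply based on the net price W_s = W_b - 11, so Ls = 1852 + 5W_b.
Set Ld = Ls: 2427 - 5W_b = 1852 + 5W_b, so 575 = 10W_b and W_b = 57.5.
So W_s = 46.5 and the quantity traded is L = 2427 - 5(57.5) = 2139.5.

W_b = 57.5, W_s = 46.5, L = 2139.5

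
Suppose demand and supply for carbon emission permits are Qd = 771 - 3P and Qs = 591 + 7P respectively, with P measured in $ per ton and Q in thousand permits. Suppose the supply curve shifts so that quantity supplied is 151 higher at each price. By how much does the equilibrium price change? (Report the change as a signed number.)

ΔP = -15.1

The market clears where 771 - 3P = 591 + 7P. Rearranging, 10P = 180, hence P* = 18.
Plugging P* into demand: Q* = 771 - 3(18) = 717.
After the shift, supply is Qs = 742 + 7P.
Re-solving, 10P = 29 gives P = 2.9 and Q = 762.3.
ΔP = 2.9 - 18 = -15.1.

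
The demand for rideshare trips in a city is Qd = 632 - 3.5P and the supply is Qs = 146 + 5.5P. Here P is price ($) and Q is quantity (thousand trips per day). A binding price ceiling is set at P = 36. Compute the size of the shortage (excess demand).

Evaluating both curves at the ceiling price 36 gives Qd = 506, Qs = 344.
Shortage = Qd - Qs = 506 - 344 = 162.

Shortage = 162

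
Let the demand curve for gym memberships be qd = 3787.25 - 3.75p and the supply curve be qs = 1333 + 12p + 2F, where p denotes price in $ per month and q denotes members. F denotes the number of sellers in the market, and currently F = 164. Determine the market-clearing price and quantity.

p* = 135, q* = 3281

With F = 164, supply is qs = 1661 + 12p.
At equilibrium qd = qs, so 3787.25 - 3.75p = 1661 + 12p; collecting terms, 2126.25 = 15.75p and p* = 135.
Substitute back: q* = 3787.25 - 3.75(135) = 3281.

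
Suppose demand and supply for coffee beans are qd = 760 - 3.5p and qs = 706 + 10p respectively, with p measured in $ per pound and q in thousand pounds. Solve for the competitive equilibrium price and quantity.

p* = 4, q* = 746

The market clears where 760 - 3.5p = 706 + 10p. Rearranging, 13.5p = 54, hence p* = 4.
From the demand curve, q* = 760 - 3.5(4) = 746.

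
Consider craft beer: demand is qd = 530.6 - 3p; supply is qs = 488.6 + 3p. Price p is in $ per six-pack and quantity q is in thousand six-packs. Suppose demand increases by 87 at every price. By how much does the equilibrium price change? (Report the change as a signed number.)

Δp = 14.5

Set qd = qs: 530.6 - 3p = 488.6 + 3p, so 42 = 6p and p* = 7.
Substitute back: q* = 530.6 - 3(7) = 509.6.
After the shift, demand is qd = 617.6 - 3p.
New equilibrium: 129 = 6p, so p = 21.5 and q = 553.1.
Δp = 21.5 - 7 = 14.5.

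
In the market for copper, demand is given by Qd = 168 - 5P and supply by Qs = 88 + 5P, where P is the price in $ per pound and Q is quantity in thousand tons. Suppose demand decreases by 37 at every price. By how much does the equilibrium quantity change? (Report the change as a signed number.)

ΔQ = -18.5

Set Qd = Qs: 168 - 5P = 88 + 5P, so 80 = 10P and P* = 8.
Then Q* = 168 - 5(8) = 128.
After the shift, demand is Qd = 131 - 5P.
New equilibrium: 43 = 10P, so P = 4.3 and Q = 109.5.
ΔQ = 109.5 - 128 = -18.5.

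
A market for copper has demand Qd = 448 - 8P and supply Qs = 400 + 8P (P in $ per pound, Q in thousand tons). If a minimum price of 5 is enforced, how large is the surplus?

At P = 5: Qd = 408 and Qs = 440.
Surplus = Qs - Qd = 440 - 408 = 32.

Surplus = 32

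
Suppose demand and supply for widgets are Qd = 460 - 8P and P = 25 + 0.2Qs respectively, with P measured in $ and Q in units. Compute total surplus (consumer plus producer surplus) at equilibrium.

Total surplus = 1625

Rewriting in direct form: Qs = -125 + 5P.
At equilibrium Qd = Qs, so 460 - 8P = -125 + 5P; collecting terms, 585 = 13P and P* = 45.
Substitute back: Q* = 460 - 8(45) = 100.
Demand choke price = 57.5; supply choke price = 25. CS = ½(57.5 - 45)(100) = 625; PS = ½(45 - 25)(100) = 1000. Total surplus = 1625.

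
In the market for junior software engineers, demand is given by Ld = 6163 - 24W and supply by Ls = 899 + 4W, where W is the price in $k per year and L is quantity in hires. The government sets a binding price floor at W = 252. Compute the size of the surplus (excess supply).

At W = 252: Ld = 115 and Ls = 1907.
Surplus = Ls - Ld = 1907 - 115 = 1792.

Surplus = 1792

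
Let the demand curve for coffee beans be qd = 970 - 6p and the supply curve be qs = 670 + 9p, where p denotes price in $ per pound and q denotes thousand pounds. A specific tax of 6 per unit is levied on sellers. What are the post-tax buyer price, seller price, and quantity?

p_b = 23.6, p_s = 17.6, q = 828.4

With a tax of 6 on sellers, they supply based on the net price p_s = p_b - 6, so qs = 616 + 9p_b.
Market clearing requires 970 - 6p_b = 616 + 9p_b; hence 354 = 15p_b and p_b = 23.6.
So p_s = 17.6 and the quantity traded is q = 970 - 6(23.6) = 828.4.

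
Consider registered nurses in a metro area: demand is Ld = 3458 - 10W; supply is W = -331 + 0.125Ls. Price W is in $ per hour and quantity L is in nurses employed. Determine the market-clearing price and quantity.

W* = 45, L* = 3008

Rewriting in direct form: Ls = 2648 + 8W.
At equilibrium Ld = Ls, so 3458 - 10W = 2648 + 8W; collecting terms, 810 = 18W and W* = 45.
From the demand curve, L* = 3458 - 10(45) = 3008.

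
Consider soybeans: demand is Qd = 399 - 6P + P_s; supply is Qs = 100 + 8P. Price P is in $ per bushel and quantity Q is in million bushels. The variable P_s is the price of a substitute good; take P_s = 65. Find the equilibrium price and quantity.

With P_s = 65, demand is Qd = 464 - 6P.
The market clears where 464 - 6P = 100 + 8P. Rearranging, 14P = 364, hence P* = 26.
Plugging P* into demand: Q* = 464 - 6(26) = 308.

P* = 26, Q* = 308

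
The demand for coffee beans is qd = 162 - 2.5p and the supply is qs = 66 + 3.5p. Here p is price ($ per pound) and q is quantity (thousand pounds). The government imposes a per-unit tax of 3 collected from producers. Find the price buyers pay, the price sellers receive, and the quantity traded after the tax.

p_b = 17.75, p_s = 14.75, q = 117.625

With a tax of 3 on producers, they supply based on the net price p_s = p_b - 3, so qs = 55.5 + 3.5p_b.
Equate demand and the shifted supply: 162 - 2.5p_b = 55.5 + 3.5p_b, giving 6p_b = 106.5, so p_b = 17.75.
So p_s = 14.75 and the quantity traded is q = 162 - 2.5(17.75) = 117.625.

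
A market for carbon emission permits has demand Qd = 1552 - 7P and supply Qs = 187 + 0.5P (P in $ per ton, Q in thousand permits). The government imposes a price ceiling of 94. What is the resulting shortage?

With P fixed at 94, quantity demanded is 894 and quantity supplied is 234.
Shortage = Qd - Qs = 894 - 234 = 660.

Shortage = 660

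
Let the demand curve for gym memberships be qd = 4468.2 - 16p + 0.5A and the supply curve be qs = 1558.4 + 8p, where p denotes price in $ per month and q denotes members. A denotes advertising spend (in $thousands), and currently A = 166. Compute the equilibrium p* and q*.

With A = 166, demand is qd = 4551.2 - 16p.
At equilibrium qd = qs, so 4551.2 - 16p = 1558.4 + 8p; collecting terms, 2992.8 = 24p and p* = 124.7.
Then q* = 4551.2 - 16(124.7) = 2556.

p* = 124.7, q* = 2556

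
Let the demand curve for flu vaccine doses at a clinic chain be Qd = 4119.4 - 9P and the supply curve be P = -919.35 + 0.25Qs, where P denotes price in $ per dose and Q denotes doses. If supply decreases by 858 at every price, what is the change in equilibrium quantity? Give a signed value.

ΔQ = -594

Solving each curve for Q: Qs = 3677.4 + 4P.
At equilibrium Qd = Qs, so 4119.4 - 9P = 3677.4 + 4P; collecting terms, 442 = 13P and P* = 34.
Plugging P* into demand: Q* = 4119.4 - 9(34) = 3813.4.
After the shift, supply is Qs = 2819.4 + 4P.
The new intersection has 1300 = 13P, i.e. P = 100, Q = 3219.4.
ΔQ = 3219.4 - 3813.4 = -594.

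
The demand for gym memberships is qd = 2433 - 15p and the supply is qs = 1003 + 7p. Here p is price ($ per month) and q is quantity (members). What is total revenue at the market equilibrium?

Total revenue = 94770

At equilibrium qd = qs, so 2433 - 15p = 1003 + 7p; collecting terms, 1430 = 22p and p* = 65.
Then q* = 2433 - 15(65) = 1458.
Total revenue = p* × q* = 65 × 1458 = 94770.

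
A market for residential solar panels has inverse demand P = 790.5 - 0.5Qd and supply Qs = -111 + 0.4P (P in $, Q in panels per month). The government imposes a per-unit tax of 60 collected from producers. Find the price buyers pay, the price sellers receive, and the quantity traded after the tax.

Solving each curve for Q: Qd = 1581 - 2P.
The tax drives a wedge P_b - P_s = 60. Substituting P_s = P_b - 60 into supply: Qs = -135 + 0.4P_b.
Equate demand and the shifted supply: 1581 - 2P_b = -135 + 0.4P_b, giving 2.4P_b = 1716, so P_b = 715.
So P_s = 655 and the quantity traded is Q = 1581 - 2(715) = 151.

P_b = 715, P_s = 655, Q = 151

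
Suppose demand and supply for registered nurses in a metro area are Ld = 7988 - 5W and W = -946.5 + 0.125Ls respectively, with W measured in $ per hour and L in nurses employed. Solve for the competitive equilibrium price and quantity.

W* = 32, L* = 7828

In direct form, Ls = 7572 + 8W.
Set Ld = Ls: 7988 - 5W = 7572 + 8W, so 416 = 13W and W* = 32.
Then L* = 7988 - 5(32) = 7828.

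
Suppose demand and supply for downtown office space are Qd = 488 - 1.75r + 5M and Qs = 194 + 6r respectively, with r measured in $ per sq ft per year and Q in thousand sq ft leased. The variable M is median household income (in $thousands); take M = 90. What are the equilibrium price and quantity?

r* = 96, Q* = 770

With M = 90, demand is Qd = 938 - 1.75r.
The market clears where 938 - 1.75r = 194 + 6r. Rearranging, 7.75r = 744, hence r* = 96.
From the demand curve, Q* = 938 - 1.75(96) = 770.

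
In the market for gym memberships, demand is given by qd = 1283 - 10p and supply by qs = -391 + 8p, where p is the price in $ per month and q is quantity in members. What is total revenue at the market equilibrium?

Set qd = qs: 1283 - 10p = -391 + 8p, so 1674 = 18p and p* = 93.
Then q* = 1283 - 10(93) = 353.
Total revenue = p* × q* = 93 × 353 = 32829.

Total revenue = 32829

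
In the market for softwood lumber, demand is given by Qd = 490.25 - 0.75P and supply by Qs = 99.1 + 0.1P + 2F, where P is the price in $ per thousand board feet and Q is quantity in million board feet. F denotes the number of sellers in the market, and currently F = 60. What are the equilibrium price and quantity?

With F = 60, supply is Qs = 219.1 + 0.1P.
Equating demand and supply, 490.25 - 0.75P = 219.1 + 0.1P gives 0.85P = 271.15, so P* = 319.
Plugging P* into demand: Q* = 490.25 - 0.75(319) = 251.

P* = 319, Q* = 251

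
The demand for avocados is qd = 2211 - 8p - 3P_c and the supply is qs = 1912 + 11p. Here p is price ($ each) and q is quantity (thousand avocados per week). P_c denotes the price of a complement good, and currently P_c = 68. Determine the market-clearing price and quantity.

p* = 5, q* = 1967

With P_c = 68, demand is qd = 2007 - 8p.
Equating demand and supply, 2007 - 8p = 1912 + 11p gives 19p = 95, so p* = 5.
Substitute back: q* = 2007 - 8(5) = 1967.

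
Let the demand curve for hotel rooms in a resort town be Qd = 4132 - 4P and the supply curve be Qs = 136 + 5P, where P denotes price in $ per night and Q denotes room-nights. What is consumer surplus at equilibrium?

Consumer surplus = 693842

Set Qd = Qs: 4132 - 4P = 136 + 5P, so 3996 = 9P and P* = 444.
Substitute back: Q* = 4132 - 4(444) = 2356.
Demand choke price (Qd = 0): P = 4132/4 = 1033. Consumer surplus = ½ × (1033 - 444) × 2356 = 693842.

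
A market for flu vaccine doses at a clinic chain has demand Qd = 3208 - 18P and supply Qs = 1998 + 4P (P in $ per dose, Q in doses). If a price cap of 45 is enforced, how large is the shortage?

Shortage = 220

With P fixed at 45, quantity demanded is 2398 and quantity supplied is 2178.
Shortage = Qd - Qs = 2398 - 2178 = 220.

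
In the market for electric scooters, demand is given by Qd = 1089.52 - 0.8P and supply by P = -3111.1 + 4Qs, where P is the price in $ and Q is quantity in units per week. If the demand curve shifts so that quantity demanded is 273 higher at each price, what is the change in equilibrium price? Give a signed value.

In direct form, Qs = 777.775 + 0.25P.
Equating demand and supply, 1089.52 - 0.8P = 777.775 + 0.25P gives 1.05P = 311.745, so P* = 296.9.
Substitute back: Q* = 1089.52 - 0.8(296.9) = 852.
After the shift, demand is Qd = 1362.52 - 0.8P.
The new intersection has 584.745 = 1.05P, i.e. P = 556.9, Q = 917.
ΔP = 556.9 - 296.9 = 260.

ΔP = 260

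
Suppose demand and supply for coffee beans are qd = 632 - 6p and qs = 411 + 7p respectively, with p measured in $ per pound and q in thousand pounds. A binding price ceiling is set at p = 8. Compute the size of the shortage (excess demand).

With p fixed at 8, quantity demanded is 584 and quantity supplied is 467.
Shortage = qd - qs = 584 - 467 = 117.

Shortage = 117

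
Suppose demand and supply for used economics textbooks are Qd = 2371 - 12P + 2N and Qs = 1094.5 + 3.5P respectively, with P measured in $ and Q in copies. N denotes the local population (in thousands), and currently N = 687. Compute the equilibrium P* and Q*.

P* = 171, Q* = 1693

With N = 687, demand is Qd = 3745 - 12P.
The market clears where 3745 - 12P = 1094.5 + 3.5P. Rearranging, 15.5P = 2650.5, hence P* = 171.
Plugging P* into demand: Q* = 3745 - 12(171) = 1693.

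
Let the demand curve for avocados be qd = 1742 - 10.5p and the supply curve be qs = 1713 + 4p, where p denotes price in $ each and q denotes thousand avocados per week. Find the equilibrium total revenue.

Set qd = qs: 1742 - 10.5p = 1713 + 4p, so 29 = 14.5p and p* = 2.
From the demand curve, q* = 1742 - 10.5(2) = 1721.
Total revenue = p* × q* = 2 × 1721 = 3442.

Total revenue = 3442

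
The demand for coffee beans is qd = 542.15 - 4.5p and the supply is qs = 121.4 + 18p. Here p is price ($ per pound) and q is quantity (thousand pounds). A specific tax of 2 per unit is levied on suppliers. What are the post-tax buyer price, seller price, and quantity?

p_b = 20.3, p_s = 18.3, q = 450.8

Suppliers keep p_s = p_b - 2 per unit, so supply in terms of the buyer price is qs = 85.4 + 18p_b.
Market clearing requires 542.15 - 4.5p_b = 85.4 + 18p_b; hence 456.75 = 22.5p_b and p_b = 20.3.
Then p_s = 20.3 - 2 = 18.3 and q = 542.15 - 4.5(20.3) = 450.8.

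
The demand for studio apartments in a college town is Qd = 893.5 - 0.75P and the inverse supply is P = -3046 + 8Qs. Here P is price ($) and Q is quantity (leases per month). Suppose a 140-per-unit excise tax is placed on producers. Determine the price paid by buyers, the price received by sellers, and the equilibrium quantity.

Rewriting in direct form: Qs = 380.75 + 0.125P.
Producers keep P_s = P_b - 140 per unit, so supply in terms of the buyer price is Qs = 363.25 + 0.125P_b.
Set Qd = Qs: 893.5 - 0.75P_b = 363.25 + 0.125P_b, so 530.25 = 0.875P_b and P_b = 606.
So P_s = 466 and the quantity traded is Q = 893.5 - 0.75(606) = 439.

P_b = 606, P_s = 466, Q = 439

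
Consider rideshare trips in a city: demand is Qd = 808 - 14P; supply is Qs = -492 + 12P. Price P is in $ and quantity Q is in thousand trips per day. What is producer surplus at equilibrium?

Set Qd = Qs: 808 - 14P = -492 + 12P, so 1300 = 26P and P* = 50.
Substitute back: Q* = 808 - 14(50) = 108.
Supply choke price (Qs = 0): P = 41. Producer surplus = ½ × (50 - 41) × 108 = 486.

Producer surplus = 486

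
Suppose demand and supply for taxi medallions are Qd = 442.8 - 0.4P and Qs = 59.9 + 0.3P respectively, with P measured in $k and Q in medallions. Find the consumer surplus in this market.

Equating demand and supply, 442.8 - 0.4P = 59.9 + 0.3P gives 0.7P = 382.9, so P* = 547.
Then Q* = 442.8 - 0.4(547) = 224.
Demand choke price (Qd = 0): P = 442.8/0.4 = 1107. Consumer surplus = ½ × (1107 - 547) × 224 = 62720.

Consumer surplus = 62720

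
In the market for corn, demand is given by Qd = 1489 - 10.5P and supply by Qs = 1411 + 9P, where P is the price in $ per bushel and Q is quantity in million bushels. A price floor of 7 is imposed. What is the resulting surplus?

Surplus = 58.5

At P = 7: Qd = 1415.5 and Qs = 1474.
Surplus = Qs - Qd = 1474 - 1415.5 = 58.5.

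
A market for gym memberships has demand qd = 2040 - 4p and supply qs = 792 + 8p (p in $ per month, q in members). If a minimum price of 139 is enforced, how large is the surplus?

At p = 139: qd = 1484 and qs = 1904.
Surplus = qs - qd = 1904 - 1484 = 420.

Surplus = 420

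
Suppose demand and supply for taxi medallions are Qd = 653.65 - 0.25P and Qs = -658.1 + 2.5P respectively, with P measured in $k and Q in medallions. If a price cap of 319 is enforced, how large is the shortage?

Shortage = 434.5

With P fixed at 319, quantity demanded is 573.9 and quantity supplied is 139.4.
Shortage = Qd - Qs = 573.9 - 139.4 = 434.5.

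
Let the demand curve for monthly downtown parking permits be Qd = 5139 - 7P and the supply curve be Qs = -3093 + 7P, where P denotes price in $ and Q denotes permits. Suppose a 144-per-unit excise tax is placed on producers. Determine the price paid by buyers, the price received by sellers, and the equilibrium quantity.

P_b = 660, P_s = 516, Q = 519

Producers keep P_s = P_b - 144 per unit, so supply in terms of the buyer price is Qs = -4101 + 7P_b.
Equate demand and the shifted supply: 5139 - 7P_b = -4101 + 7P_b, giving 14P_b = 9240, so P_b = 660.
So P_s = 516 and the quantity traded is Q = 5139 - 7(660) = 519.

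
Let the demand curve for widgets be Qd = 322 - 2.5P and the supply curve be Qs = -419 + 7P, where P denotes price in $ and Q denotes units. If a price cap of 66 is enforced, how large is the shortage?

Shortage = 114

With P fixed at 66, quantity demanded is 157 and quantity supplied is 43.
Shortage = Qd - Qs = 157 - 43 = 114.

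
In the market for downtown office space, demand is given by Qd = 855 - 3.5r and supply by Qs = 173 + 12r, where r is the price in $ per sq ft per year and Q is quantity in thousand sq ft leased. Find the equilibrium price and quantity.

Equating demand and supply, 855 - 3.5r = 173 + 12r gives 15.5r = 682, so r* = 44.
Then Q* = 855 - 3.5(44) = 701.

r* = 44, Q* = 701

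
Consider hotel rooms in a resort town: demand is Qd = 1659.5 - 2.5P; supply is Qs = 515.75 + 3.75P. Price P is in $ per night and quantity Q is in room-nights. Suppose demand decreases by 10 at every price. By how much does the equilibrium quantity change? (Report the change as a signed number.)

ΔQ = -6

Set Qd = Qs: 1659.5 - 2.5P = 515.75 + 3.75P, so 1143.75 = 6.25P and P* = 183.
From the demand curve, Q* = 1659.5 - 2.5(183) = 1202.
After the shift, demand is Qd = 1649.5 - 2.5P.
Re-solving, 6.25P = 1133.75 gives P = 181.4 and Q = 1196.
ΔQ = 1196 - 1202 = -6.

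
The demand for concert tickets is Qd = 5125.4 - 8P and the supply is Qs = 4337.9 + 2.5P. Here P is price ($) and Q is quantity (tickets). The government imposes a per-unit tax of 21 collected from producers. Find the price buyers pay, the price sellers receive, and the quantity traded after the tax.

P_b = 80, P_s = 59, Q = 4485.4

Producers keep P_s = P_b - 21 per unit, so supply in terms of the buyer price is Qs = 4285.4 + 2.5P_b.
Market clearing requires 5125.4 - 8P_b = 4285.4 + 2.5P_b; hence 840 = 10.5P_b and P_b = 80.
Then P_s = 80 - 21 = 59 and Q = 5125.4 - 8(80) = 4485.4.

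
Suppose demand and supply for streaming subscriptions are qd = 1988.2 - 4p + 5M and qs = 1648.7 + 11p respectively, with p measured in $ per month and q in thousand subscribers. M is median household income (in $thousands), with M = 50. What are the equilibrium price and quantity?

With M = 50, demand is qd = 2238.2 - 4p.
Set qd = qs: 2238.2 - 4p = 1648.7 + 11p, so 589.5 = 15p and p* = 39.3.
Substitute back: q* = 2238.2 - 4(39.3) = 2081.

p* = 39.3, q* = 2081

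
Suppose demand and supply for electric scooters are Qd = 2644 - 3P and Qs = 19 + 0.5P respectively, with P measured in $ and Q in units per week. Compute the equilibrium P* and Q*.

Equating demand and supply, 2644 - 3P = 19 + 0.5P gives 3.5P = 2625, so P* = 750.
Then Q* = 2644 - 3(750) = 394.

P* = 750, Q* = 394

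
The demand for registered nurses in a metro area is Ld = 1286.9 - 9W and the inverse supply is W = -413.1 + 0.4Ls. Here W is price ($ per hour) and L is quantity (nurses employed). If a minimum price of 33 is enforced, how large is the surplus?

Surplus = 125.35

Inverting to quantity form: Ls = 1032.75 + 2.5W.
At W = 33: Ld = 989.9 and Ls = 1115.25.
Surplus = Ls - Ld = 1115.25 - 989.9 = 125.35.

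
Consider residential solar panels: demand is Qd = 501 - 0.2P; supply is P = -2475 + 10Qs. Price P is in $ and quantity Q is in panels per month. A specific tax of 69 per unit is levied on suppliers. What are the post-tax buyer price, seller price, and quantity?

In direct form, Qs = 247.5 + 0.1P.
Suppliers keep P_s = P_b - 69 per unit, so supply in terms of the buyer price is Qs = 240.6 + 0.1P_b.
Set Qd = Qs: 501 - 0.2P_b = 240.6 + 0.1P_b, so 260.4 = 0.3P_b and P_b = 868.
Then P_s = 868 - 69 = 799 and Q = 501 - 0.2(868) = 327.4.

P_b = 868, P_s = 799, Q = 327.4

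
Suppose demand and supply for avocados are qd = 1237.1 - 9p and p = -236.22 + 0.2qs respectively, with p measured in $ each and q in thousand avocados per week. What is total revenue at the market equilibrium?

Total revenue = 4804.4

In direct form, qs = 1181.1 + 5p.
Set qd = qs: 1237.1 - 9p = 1181.1 + 5p, so 56 = 14p and p* = 4.
From the demand curve, q* = 1237.1 - 9(4) = 1201.1.
Total revenue = p* × q* = 4 × 1201.1 = 4804.4.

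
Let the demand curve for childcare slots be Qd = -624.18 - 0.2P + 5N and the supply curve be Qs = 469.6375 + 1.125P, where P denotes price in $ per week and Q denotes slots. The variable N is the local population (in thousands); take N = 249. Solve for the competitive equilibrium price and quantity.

P* = 114.1, Q* = 598

With N = 249, demand is Qd = 620.82 - 0.2P.
The market clears where 620.82 - 0.2P = 469.6375 + 1.125P. Rearranging, 1.325P = 151.1825, hence P* = 114.1.
Then Q* = 620.82 - 0.2(114.1) = 598.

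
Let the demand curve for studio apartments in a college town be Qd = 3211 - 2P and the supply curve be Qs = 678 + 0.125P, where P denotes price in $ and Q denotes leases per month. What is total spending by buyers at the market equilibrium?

Total spending by buyers = 985784

Set Qd = Qs: 3211 - 2P = 678 + 0.125P, so 2533 = 2.125P and P* = 1192.
Then Q* = 3211 - 2(1192) = 827.
Total spending by buyers = P* × Q* = 1192 × 827 = 985784.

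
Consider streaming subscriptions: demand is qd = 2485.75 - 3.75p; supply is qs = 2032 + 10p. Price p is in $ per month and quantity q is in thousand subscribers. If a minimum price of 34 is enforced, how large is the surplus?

With p fixed at 34, quantity demanded is 2358.25 and quantity supplied is 2372.
Surplus = qs - qd = 2372 - 2358.25 = 13.75.

Surplus = 13.75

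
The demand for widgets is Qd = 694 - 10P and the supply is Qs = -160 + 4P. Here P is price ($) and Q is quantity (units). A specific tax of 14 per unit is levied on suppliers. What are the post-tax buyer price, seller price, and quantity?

P_b = 65, P_s = 51, Q = 44

Suppliers keep P_s = P_b - 14 per unit, so supply in terms of the buyer price is Qs = -216 + 4P_b.
Market clearing requires 694 - 10P_b = -216 + 4P_b; hence 910 = 14P_b and P_b = 65.
Then P_s = 65 - 14 = 51 and Q = 694 - 10(65) = 44.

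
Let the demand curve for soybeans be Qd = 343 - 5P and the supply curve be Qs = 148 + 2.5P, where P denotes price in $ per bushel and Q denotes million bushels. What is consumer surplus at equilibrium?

Consumer surplus = 4536.9

Equating demand and supply, 343 - 5P = 148 + 2.5P gives 7.5P = 195, so P* = 26.
Substitute back: Q* = 343 - 5(26) = 213.
Demand choke price (Qd = 0): P = 343/5 = 68.6. Consumer surplus = ½ × (68.6 - 26) × 213 = 4536.9.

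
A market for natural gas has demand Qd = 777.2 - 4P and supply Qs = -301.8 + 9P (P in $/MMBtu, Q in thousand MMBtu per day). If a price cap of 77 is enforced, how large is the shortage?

With P fixed at 77, quantity demanded is 469.2 and quantity supplied is 391.2.
Shortage = Qd - Qs = 469.2 - 391.2 = 78.

Shortage = 78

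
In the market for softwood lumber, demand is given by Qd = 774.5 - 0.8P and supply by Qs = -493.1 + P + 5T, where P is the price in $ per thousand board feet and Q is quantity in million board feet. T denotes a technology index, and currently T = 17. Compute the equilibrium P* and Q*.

With T = 17, supply is Qs = -408.1 + P.
Set Qd = Qs: 774.5 - 0.8P = -408.1 + P, so 1182.6 = 1.8P and P* = 657.
Then Q* = 774.5 - 0.8(657) = 248.9.

P* = 657, Q* = 248.9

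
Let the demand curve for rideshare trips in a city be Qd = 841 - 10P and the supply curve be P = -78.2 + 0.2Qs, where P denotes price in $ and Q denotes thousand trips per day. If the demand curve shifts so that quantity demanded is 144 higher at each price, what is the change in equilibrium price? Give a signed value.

Rewriting in direct form: Qs = 391 + 5P.
Set Qd = Qs: 841 - 10P = 391 + 5P, so 450 = 15P and P* = 30.
Substitute back: Q* = 841 - 10(30) = 541.
After the shift, demand is Qd = 985 - 10P.
Re-solving, 15P = 594 gives P = 39.6 and Q = 589.
ΔP = 39.6 - 30 = 9.6.

ΔP = 9.6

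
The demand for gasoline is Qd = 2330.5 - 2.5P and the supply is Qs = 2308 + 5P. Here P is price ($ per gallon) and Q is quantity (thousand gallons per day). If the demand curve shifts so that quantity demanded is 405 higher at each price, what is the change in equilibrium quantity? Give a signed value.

ΔQ = 270

Set Qd = Qs: 2330.5 - 2.5P = 2308 + 5P, so 22.5 = 7.5P and P* = 3.
Substitute back: Q* = 2330.5 - 2.5(3) = 2323.
After the shift, demand is Qd = 2735.5 - 2.5P.
New equilibrium: 427.5 = 7.5P, so P = 57 and Q = 2593.
ΔQ = 2593 - 2323 = 270.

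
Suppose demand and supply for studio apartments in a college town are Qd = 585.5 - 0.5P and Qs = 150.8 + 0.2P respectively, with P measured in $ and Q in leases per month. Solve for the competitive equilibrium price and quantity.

P* = 621, Q* = 275

The market clears where 585.5 - 0.5P = 150.8 + 0.2P. Rearranging, 0.7P = 434.7, hence P* = 621.
Substitute back: Q* = 585.5 - 0.5(621) = 275.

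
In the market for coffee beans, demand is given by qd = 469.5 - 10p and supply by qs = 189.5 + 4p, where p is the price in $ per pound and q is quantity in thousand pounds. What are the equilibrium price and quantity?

p* = 20, q* = 269.5

At equilibrium qd = qs, so 469.5 - 10p = 189.5 + 4p; collecting terms, 280 = 14p and p* = 20.
From the demand curve, q* = 469.5 - 10(20) = 269.5.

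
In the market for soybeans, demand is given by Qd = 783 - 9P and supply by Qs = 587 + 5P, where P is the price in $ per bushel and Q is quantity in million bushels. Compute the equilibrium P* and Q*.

The market clears where 783 - 9P = 587 + 5P. Rearranging, 14P = 196, hence P* = 14.
From the demand curve, Q* = 783 - 9(14) = 657.

P* = 14, Q* = 657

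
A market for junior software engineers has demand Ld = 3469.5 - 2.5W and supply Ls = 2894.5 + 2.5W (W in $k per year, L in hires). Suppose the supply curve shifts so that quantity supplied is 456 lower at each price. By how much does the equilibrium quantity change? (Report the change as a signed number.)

The market clears where 3469.5 - 2.5W = 2894.5 + 2.5W. Rearranging, 5W = 575, hence W* = 115.
Then L* = 3469.5 - 2.5(115) = 3182.
After the shift, supply is Ls = 2438.5 + 2.5W.
Re-solving, 5W = 1031 gives W = 206.2 and L = 2954.
ΔL = 2954 - 3182 = -228.

ΔL = -228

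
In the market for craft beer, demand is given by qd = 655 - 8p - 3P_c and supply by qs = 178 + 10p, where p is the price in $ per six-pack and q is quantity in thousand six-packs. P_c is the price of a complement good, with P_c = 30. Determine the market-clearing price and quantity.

With P_c = 30, demand is qd = 565 - 8p.
Equating demand and supply, 565 - 8p = 178 + 10p gives 18p = 387, so p* = 21.5.
Plugging p* into demand: q* = 565 - 8(21.5) = 393.

p* = 21.5, q* = 393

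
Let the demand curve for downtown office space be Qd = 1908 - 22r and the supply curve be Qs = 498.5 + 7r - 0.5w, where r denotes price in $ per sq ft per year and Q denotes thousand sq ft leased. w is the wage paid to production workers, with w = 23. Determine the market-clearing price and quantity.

With w = 23, supply is Qs = 487 + 7r.
Set Qd = Qs: 1908 - 22r = 487 + 7r, so 1421 = 29r and r* = 49.
From the demand curve, Q* = 1908 - 22(49) = 830.

r* = 49, Q* = 830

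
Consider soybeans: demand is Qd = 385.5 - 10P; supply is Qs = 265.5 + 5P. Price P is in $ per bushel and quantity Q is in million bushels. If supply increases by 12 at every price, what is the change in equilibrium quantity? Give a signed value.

Equating demand and supply, 385.5 - 10P = 265.5 + 5P gives 15P = 120, so P* = 8.
From the demand curve, Q* = 385.5 - 10(8) = 305.5.
After the shift, supply is Qs = 277.5 + 5P.
The new intersection has 108 = 15P, i.e. P = 7.2, Q = 313.5.
ΔQ = 313.5 - 305.5 = 8.

ΔQ = 8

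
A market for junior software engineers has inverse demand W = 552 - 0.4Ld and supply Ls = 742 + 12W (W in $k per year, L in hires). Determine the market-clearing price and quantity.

In direct form, Ld = 1380 - 2.5W.
Set Ld = Ls: 1380 - 2.5W = 742 + 12W, so 638 = 14.5W and W* = 44.
Substitute back: L* = 1380 - 2.5(44) = 1270.

W* = 44, L* = 1270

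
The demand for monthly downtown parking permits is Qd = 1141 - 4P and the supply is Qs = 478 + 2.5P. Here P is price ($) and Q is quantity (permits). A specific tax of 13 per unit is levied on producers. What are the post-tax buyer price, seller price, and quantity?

The tax drives a wedge P_b - P_s = 13. Substituting P_s = P_b - 13 into supply: Qs = 445.5 + 2.5P_b.
Set Qd = Qs: 1141 - 4P_b = 445.5 + 2.5P_b, so 695.5 = 6.5P_b and P_b = 107.
So P_s = 94 and the quantity traded is Q = 1141 - 4(107) = 713.

P_b = 107, P_s = 94, Q = 713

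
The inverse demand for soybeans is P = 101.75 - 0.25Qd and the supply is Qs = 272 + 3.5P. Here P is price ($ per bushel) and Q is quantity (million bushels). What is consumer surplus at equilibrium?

Rewriting in direct form: Qd = 407 - 4P.
Equating demand and supply, 407 - 4P = 272 + 3.5P gives 7.5P = 135, so P* = 18.
From the demand curve, Q* = 407 - 4(18) = 335.
Demand choke price (Qd = 0): P = 407/4 = 101.75. Consumer surplus = ½ × (101.75 - 18) × 335 = 14028.125.

Consumer surplus = 14028.125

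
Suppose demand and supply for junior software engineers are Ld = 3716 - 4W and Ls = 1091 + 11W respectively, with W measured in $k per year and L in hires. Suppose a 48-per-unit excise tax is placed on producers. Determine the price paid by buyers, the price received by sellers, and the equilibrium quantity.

The tax drives a wedge W_b - W_s = 48. Substituting W_s = W_b - 48 into supply: Ls = 563 + 11W_b.
Market clearing requires 3716 - 4W_b = 563 + 11W_b; hence 3153 = 15W_b and W_b = 210.2.
So W_s = 162.2 and the quantity traded is L = 3716 - 4(210.2) = 2875.2.

W_b = 210.2, W_s = 162.2, L = 2875.2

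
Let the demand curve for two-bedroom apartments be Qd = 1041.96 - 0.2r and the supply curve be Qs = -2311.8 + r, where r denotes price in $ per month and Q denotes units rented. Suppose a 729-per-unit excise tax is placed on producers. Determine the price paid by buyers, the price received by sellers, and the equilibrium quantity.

Producers keep r_s = r_b - 729 per unit, so supply in terms of the buyer price is Qs = -3040.8 + r_b.
Set Qd = Qs: 1041.96 - 0.2r_b = -3040.8 + r_b, so 4082.76 = 1.2r_b and r_b = 3402.3.
So r_s = 2673.3 and the quantity traded is Q = 1041.96 - 0.2(3402.3) = 361.5.

r_b = 3402.3, r_s = 2673.3, Q = 361.5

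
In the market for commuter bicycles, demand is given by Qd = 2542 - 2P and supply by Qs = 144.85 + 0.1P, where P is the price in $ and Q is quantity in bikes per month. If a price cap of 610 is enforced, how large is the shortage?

Shortage = 1116.15

At P = 610: Qd = 1322 and Qs = 205.85.
Shortage = Qd - Qs = 1322 - 205.85 = 1116.15.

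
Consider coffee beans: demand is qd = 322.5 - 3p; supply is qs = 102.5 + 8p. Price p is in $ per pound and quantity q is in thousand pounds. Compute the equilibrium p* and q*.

p* = 20, q* = 262.5

At equilibrium qd = qs, so 322.5 - 3p = 102.5 + 8p; collecting terms, 220 = 11p and p* = 20.
Substitute back: q* = 322.5 - 3(20) = 262.5.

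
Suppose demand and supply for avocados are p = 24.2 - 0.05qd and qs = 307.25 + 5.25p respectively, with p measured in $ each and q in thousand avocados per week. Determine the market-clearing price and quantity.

p* = 7, q* = 344

Inverting to quantity form: qd = 484 - 20p.
Equating demand and supply, 484 - 20p = 307.25 + 5.25p gives 25.25p = 176.75, so p* = 7.
Plugging p* into demand: q* = 484 - 20(7) = 344.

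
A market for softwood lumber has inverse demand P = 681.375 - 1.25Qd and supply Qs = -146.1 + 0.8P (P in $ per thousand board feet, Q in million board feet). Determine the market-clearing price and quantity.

P* = 432, Q* = 199.5

Inverting to quantity form: Qd = 545.1 - 0.8P.
At equilibrium Qd = Qs, so 545.1 - 0.8P = -146.1 + 0.8P; collecting terms, 691.2 = 1.6P and P* = 432.
Plugging P* into demand: Q* = 545.1 - 0.8(432) = 199.5.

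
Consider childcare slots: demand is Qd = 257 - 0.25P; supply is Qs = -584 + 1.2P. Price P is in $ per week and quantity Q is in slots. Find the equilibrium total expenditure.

Set Qd = Qs: 257 - 0.25P = -584 + 1.2P, so 841 = 1.45P and P* = 580.
From the demand curve, Q* = 257 - 0.25(580) = 112.
Total expenditure = P* × Q* = 580 × 112 = 64960.

Total expenditure = 64960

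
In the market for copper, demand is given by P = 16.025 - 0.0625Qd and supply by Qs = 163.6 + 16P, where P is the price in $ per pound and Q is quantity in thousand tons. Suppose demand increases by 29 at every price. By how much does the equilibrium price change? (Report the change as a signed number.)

ΔP = 0.90625

Solving each curve for Q: Qd = 256.4 - 16P.
The market clears where 256.4 - 16P = 163.6 + 16P. Rearranging, 32P = 92.8, hence P* = 2.9.
Then Q* = 256.4 - 16(2.9) = 210.
After the shift, demand is Qd = 285.4 - 16P.
The new intersection has 121.8 = 32P, i.e. P = 3.80625, Q = 224.5.
ΔP = 3.80625 - 2.9 = 0.90625.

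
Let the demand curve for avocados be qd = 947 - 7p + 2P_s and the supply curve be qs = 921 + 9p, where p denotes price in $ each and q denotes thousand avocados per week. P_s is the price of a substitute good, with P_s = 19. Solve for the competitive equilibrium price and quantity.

With P_s = 19, demand is qd = 985 - 7p.
Set qd = qs: 985 - 7p = 921 + 9p, so 64 = 16p and p* = 4.
From the demand curve, q* = 985 - 7(4) = 957.

p* = 4, q* = 957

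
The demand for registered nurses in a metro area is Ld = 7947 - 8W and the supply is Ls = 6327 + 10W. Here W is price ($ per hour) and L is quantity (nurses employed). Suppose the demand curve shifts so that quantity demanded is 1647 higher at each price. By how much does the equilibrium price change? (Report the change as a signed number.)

At equilibrium Ld = Ls, so 7947 - 8W = 6327 + 10W; collecting terms, 1620 = 18W and W* = 90.
Then L* = 7947 - 8(90) = 7227.
After the shift, demand is Ld = 9594 - 8W.
The new intersection has 3267 = 18W, i.e. W = 181.5, L = 8142.
ΔW = 181.5 - 90 = 91.5.

ΔW = 91.5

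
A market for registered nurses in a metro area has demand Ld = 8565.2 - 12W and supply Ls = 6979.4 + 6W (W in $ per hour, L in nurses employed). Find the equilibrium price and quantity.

W* = 88.1, L* = 7508

Set Ld = Ls: 8565.2 - 12W = 6979.4 + 6W, so 1585.8 = 18W and W* = 88.1.
From the demand curve, L* = 8565.2 - 12(88.1) = 7508.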